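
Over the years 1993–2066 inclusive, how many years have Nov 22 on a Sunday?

Track Nov 22's weekday year by year (advancing +1, or +2 across a Feb 29):
  1993: Mon  1994: Tue (+1)  1995: Wed (+1)  1996: Fri (+2)  1997: Sat (+1)
  1998: Sun (+1) ✓  1999: Mon (+1)  2000: Wed (+2)  2001: Thu (+1)  2002: Fri (+1)
  2003: Sat (+1)  2004: Mon (+2)  2005: Tue (+1)  2006: Wed (+1)  … (46 more years) …
  2053: Sat (+1)  2054: Sun (+1) ✓  2055: Mon (+1)  2056: Wed (+2)  2057: Thu (+1)
  2058: Fri (+1)  2059: Sat (+1)  2060: Mon (+2)  2061: Tue (+1)  2062: Wed (+1)
  2063: Thu (+1)  2064: Sat (+2)  2065: Sun (+1) ✓  2066: Mon (+1)
Sunday years: 1998, 2009, 2015, 2020, 2026, 2037, 2043, 2048, 2054, 2065 — 10 in total.

10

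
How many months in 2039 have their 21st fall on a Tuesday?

Check the 21st of each month of 2039: Jan 21: Fri, Feb 21: Mon, Mar 21: Mon, Apr 21: Thu, May 21: Sat, Jun 21: Tue, Jul 21: Thu, Aug 21: Sun, Sep 21: Wed, Oct 21: Fri, Nov 21: Mon, Dec 21: Wed.
Tuesday occurs in June — 1 month.

1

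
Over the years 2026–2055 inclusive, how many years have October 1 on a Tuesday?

Track October 1's weekday year by year (advancing +1, or +2 across a Feb 29):
  2026: Thu  2027: Fri (+1)  2028: Sun (+2)  2029: Mon (+1)  2030: Tue (+1) ✓
  2031: Wed (+1)  2032: Fri (+2)  2033: Sat (+1)  2034: Sun (+1)  2035: Mon (+1)
  2036: Wed (+2)  2037: Thu (+1)  2038: Fri (+1)  2039: Sat (+1)  2040: Mon (+2)
  2041: Tue (+1) ✓  2042: Wed (+1)  2043: Thu (+1)  2044: Sat (+2)  2045: Sun (+1)
  2046: Mon (+1)  2047: Tue (+1) ✓  2048: Thu (+2)  2049: Fri (+1)  2050: Sat (+1)
  2051: Sun (+1)  2052: Tue (+2) ✓  2053: Wed (+1)  2054: Thu (+1)  2055: Fri (+1)
Tuesday years: 2030, 2041, 2047, 2052 — 4 in total.

4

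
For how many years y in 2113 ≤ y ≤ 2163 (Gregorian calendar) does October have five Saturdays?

22

October has 31 days; it has five Saturdays when Saturday falls among the first (month-length − 28) days — i.e. when October 1 is one of Saturday/Friday/Thursday.
October 1 by year: 2113:Sun 2114:Mon 2115:Tue 2116:Thu✓ 2117:Fri✓ 2118:Sat✓ 2119:Sun 2120:Tue 2121:Wed 2122:Thu✓ 2123:Fri✓ 2124:Sun 2125:Mon 2126:Tue 2127:Wed …(21 more)… 2149:Wed 2150:Thu✓ 2151:Fri✓ 2152:Sun 2153:Mon 2154:Tue 2155:Wed 2156:Fri✓ 2157:Sat✓ 2158:Sun 2159:Mon 2160:Wed 2161:Thu✓ 2162:Fri✓ 2163:Sat✓
Years with five Saturdays: 2116, 2117, 2118, 2122, 2123, 2128, 2129, 2133, 2134, 2135, 2139, 2140, 2144, 2145, 2146, 2150, 2151, 2156, 2157, 2161, 2162, 2163 → 22.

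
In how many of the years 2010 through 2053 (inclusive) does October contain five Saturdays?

19

October has 31 days; it has five Saturdays when Saturday falls among the first (month-length − 28) days — i.e. when October 1 is one of Saturday/Friday/Thursday.
October 1 by year: 2010:Fri✓ 2011:Sat✓ 2012:Mon 2013:Tue 2014:Wed 2015:Thu✓ 2016:Sat✓ 2017:Sun 2018:Mon 2019:Tue 2020:Thu✓ 2021:Fri✓ 2022:Sat✓ 2023:Sun 2024:Tue …(14 more)… 2039:Sat✓ 2040:Mon 2041:Tue 2042:Wed 2043:Thu✓ 2044:Sat✓ 2045:Sun 2046:Mon 2047:Tue 2048:Thu✓ 2049:Fri✓ 2050:Sat✓ 2051:Sun 2052:Tue 2053:Wed
Years with five Saturdays: 2010, 2011, 2015, 2016, 2020, 2021, 2022, 2026, 2027, 2032, 2033, 2037, 2038, 2039, 2043, 2044, 2048, 2049, 2050 → 19.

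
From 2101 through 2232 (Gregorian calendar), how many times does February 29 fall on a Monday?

Leap years in 2101–2232: 32 of them.
Feb 29 weekday advances by 5 (mod 7) from one leap year to the next four years later (or differs when a century non-leap intervenes).
Leap-day weekdays: 2104:Fri 2108:Wed 2112:Mon✓ 2116:Sat 2120:Thu 2124:Tue 2128:Sun 2132:Fri 2136:Wed 2140:Mon✓ 2144:Sat 2148:Thu 2152:Tue …(6 more)… 2180:Tue 2184:Sun 2188:Fri 2192:Wed 2196:Mon✓ 2204:Wed 2208:Mon✓ 2212:Sat 2216:Thu 2220:Tue 2224:Sun 2228:Fri 2232:Wed
Monday: 2112, 2140, 2168, 2196, 2208 → 5.

5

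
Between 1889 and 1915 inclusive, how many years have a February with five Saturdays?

February has 28 days (29 in leap years); it has five Saturdays when Saturday falls among the first (month-length − 28) days — i.e. when February 1 is Saturday in a leap year (never in a common year).
February 1 by year: 1889:Fri 1890:Sat 1891:Sun 1892:Mon 1893:Wed 1894:Thu 1895:Fri 1896:Sat✓ 1897:Mon 1898:Tue 1899:Wed 1900:Thu 1901:Fri 1902:Sat 1903:Sun 1904:Mon 1905:Wed 1906:Thu 1907:Fri 1908:Sat✓ 1909:Mon 1910:Tue 1911:Wed 1912:Thu 1913:Sat 1914:Sun 1915:Mon
Years with five Saturdays: 1896, 1908 → 2.

2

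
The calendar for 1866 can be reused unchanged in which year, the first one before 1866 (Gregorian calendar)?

Two years share a calendar iff Jan 1 falls on the same weekday and both are leap or both are common. 1866: Jan 1 is Monday, common year.
1865: Jan 1 Sunday, common
1864: Jan 1 Friday, leap
1863: Jan 1 Thursday, common
1862: Jan 1 Wednesday, common
1861: Jan 1 Tuesday, common
1860: Jan 1 Sunday, leap
1859: Jan 1 Saturday, common
1858: Jan 1 Friday, common
1857: Jan 1 Thursday, common
1856: Jan 1 Tuesday, leap
1855: Jan 1 Monday, common
1855 matches on both conditions.

1855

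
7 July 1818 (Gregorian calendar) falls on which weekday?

January 1, 1818 is a Thursday.
July 7 is day 188 of the year, i.e. 187 days after Jan 1.
187 mod 7 = 5, so advance 5 weekdays from Thursday: Tuesday.

Tuesday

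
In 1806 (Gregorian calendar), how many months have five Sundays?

A month of length L has five Sundays iff its first Sunday is on day ≤ L−28 (so day 1–3 in a 31-day month, 1–2 in a 30-day month, day 1 in a leap February).
Checking each month of 1806: Jan starts Wed (31d); Feb starts Sat (28d); Mar starts Sat (31d) ✓; Apr starts Tue (30d); May starts Thu (31d); Jun starts Sun (30d) ✓; Jul starts Tue (31d); Aug starts Fri (31d) ✓; Sep starts Mon (30d); Oct starts Wed (31d); Nov starts Sat (30d) ✓; Dec starts Mon (31d).
Five-Sunday months: March, June, August, November → 4.

4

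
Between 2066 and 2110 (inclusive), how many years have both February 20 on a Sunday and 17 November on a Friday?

Check each year's weekday for February 20 and 17 November:
  2066: Sat/Wed  2067: Sun/Thu  2068: Mon/Sat  2069: Wed/Sun  2070: Thu/Mon  2071: Fri/Tue  2072: Sat/Thu  2073: Mon/Fri  2074: Tue/Sat  2075: Wed/Sun  2076: Thu/Tue  2077: Sat/Wed  2078: Sun/Thu  2079: Mon/Fri  …(17 more)…  2097: Wed/Sun  2098: Thu/Mon  2099: Fri/Tue  2100: Sat/Wed  2101: Sun/Thu  2102: Mon/Fri  2103: Tue/Sat  2104: Wed/Mon  2105: Fri/Tue  2106: Sat/Wed  2107: Sun/Thu  2108: Mon/Sat  2109: Wed/Sun  2110: Thu/Mon
Both conditions hold in: 2084 — 1.

1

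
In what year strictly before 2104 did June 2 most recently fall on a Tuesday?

From one year to the next, a fixed date's weekday advances by 1, or by 2 when a Feb 29 lies between the two dates.
2104: June 2 is Monday.
2103: Saturday (−2)
2102: Friday (−1)
2101: Thursday (−1)
2100: Wednesday (−1)
2099: Tuesday (−1)
June 2 falls on a Tuesday in 2099.

2099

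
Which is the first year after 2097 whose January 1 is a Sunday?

2102

Jan 1 advances by 2 weekdays after a leap year and by 1 after a common year.
2097: Jan 1 is Tuesday.
2098: Wednesday
2099: Thursday
2100: Friday
2101: Saturday
2102: Sunday
2102 begins on a Sunday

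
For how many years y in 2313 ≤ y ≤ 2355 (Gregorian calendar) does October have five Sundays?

19

October has 31 days; it has five Sundays when Sunday falls among the first (month-length − 28) days — i.e. when October 1 is one of Sunday/Saturday/Friday.
October 1 by year: 2313:Wed 2314:Thu 2315:Fri✓ 2316:Sun✓ 2317:Mon 2318:Tue 2319:Wed 2320:Fri✓ 2321:Sat✓ 2322:Sun✓ 2323:Mon 2324:Wed 2325:Thu 2326:Fri✓ 2327:Sat✓ …(13 more)… 2341:Wed 2342:Thu 2343:Fri✓ 2344:Sun✓ 2345:Mon 2346:Tue 2347:Wed 2348:Fri✓ 2349:Sat✓ 2350:Sun✓ 2351:Mon 2352:Wed 2353:Thu 2354:Fri✓ 2355:Sat✓
Years with five Sundays: 2315, 2316, 2320, 2321, 2322, 2326, 2327, 2332, 2333, 2337, 2338, 2339, 2343, 2344, 2348, 2349, 2350, 2354, 2355 → 19.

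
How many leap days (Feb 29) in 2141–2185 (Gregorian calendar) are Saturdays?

2

Leap years in 2141–2185: 11 of them.
Feb 29 weekday advances by 5 (mod 7) from one leap year to the next four years later (or differs when a century non-leap intervenes).
Leap-day weekdays: 2144:Sat✓ 2148:Thu 2152:Tue 2156:Sun 2160:Fri 2164:Wed 2168:Mon 2172:Sat✓ 2176:Thu 2180:Tue 2184:Sun
Saturday: 2144, 2172 → 2.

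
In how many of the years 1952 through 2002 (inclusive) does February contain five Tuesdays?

February has 28 days (29 in leap years); it has five Tuesdays when Tuesday falls among the first (month-length − 28) days — i.e. when February 1 is Tuesday in a leap year (never in a common year).
February 1 by year: 1952:Fri 1953:Sun 1954:Mon 1955:Tue 1956:Wed 1957:Fri 1958:Sat 1959:Sun 1960:Mon 1961:Wed 1962:Thu 1963:Fri 1964:Sat 1965:Mon 1966:Tue …(21 more)… 1988:Mon 1989:Wed 1990:Thu 1991:Fri 1992:Sat 1993:Mon 1994:Tue 1995:Wed 1996:Thu 1997:Sat 1998:Sun 1999:Mon 2000:Tue✓ 2001:Thu 2002:Fri
Years with five Tuesdays: 1972, 2000 → 2.

2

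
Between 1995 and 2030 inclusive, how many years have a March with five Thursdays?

15

March has 31 days; it has five Thursdays when Thursday falls among the first (month-length − 28) days — i.e. when March 1 is one of Thursday/Wednesday/Tuesday.
March 1 by year: 1995:Wed✓ 1996:Fri 1997:Sat 1998:Sun 1999:Mon 2000:Wed✓ 2001:Thu✓ 2002:Fri 2003:Sat 2004:Mon 2005:Tue✓ 2006:Wed✓ 2007:Thu✓ 2008:Sat 2009:Sun …(6 more)… 2016:Tue✓ 2017:Wed✓ 2018:Thu✓ 2019:Fri 2020:Sun 2021:Mon 2022:Tue✓ 2023:Wed✓ 2024:Fri 2025:Sat 2026:Sun 2027:Mon 2028:Wed✓ 2029:Thu✓ 2030:Fri
Years with five Thursdays: 1995, 2000, 2001, 2005, 2006, 2007, 2011, 2012, 2016, 2017, 2018, 2022, 2023, 2028, 2029 → 15.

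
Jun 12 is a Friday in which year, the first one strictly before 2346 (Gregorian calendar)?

From one year to the next, a fixed date's weekday advances by 1, or by 2 when a Feb 29 lies between the two dates.
2346: June 12 is Wednesday.
2345: Tuesday (−1)
2344: Monday (−1)
2343: Saturday (−2)
2342: Friday (−1)
Jun 12 falls on a Friday in 2342.

2342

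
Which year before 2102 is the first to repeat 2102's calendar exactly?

2090

Two years share a calendar iff Jan 1 falls on the same weekday and both are leap or both are common. 2102: Jan 1 is Sunday, common year.
2101: Jan 1 Saturday, common
2100: Jan 1 Friday, common
2099: Jan 1 Thursday, common
2098: Jan 1 Wednesday, common
2097: Jan 1 Tuesday, common
2096: Jan 1 Sunday, leap
2095: Jan 1 Saturday, common
2094: Jan 1 Friday, common
2093: Jan 1 Thursday, common
2092: Jan 1 Tuesday, leap
2091: Jan 1 Monday, common
2090: Jan 1 Sunday, common
2090 matches on both conditions.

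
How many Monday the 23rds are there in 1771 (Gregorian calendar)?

Check the 23rd of each month of 1771: Jan 23: Wed, Feb 23: Sat, Mar 23: Sat, Apr 23: Tue, May 23: Thu, Jun 23: Sun, Jul 23: Tue, Aug 23: Fri, Sep 23: Mon, Oct 23: Wed, Nov 23: Sat, Dec 23: Mon.
Monday occurs in September, December — 2 months.

2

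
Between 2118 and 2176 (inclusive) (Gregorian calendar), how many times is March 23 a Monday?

8

Track March 23's weekday year by year (advancing +1, or +2 across a Feb 29):
  2118: Wed  2119: Thu (+1)  2120: Sat (+2)  2121: Sun (+1)  2122: Mon (+1) ✓
  2123: Tue (+1)  2124: Thu (+2)  2125: Fri (+1)  2126: Sat (+1)  2127: Sun (+1)
  2128: Tue (+2)  2129: Wed (+1)  2130: Thu (+1)  2131: Fri (+1)  … (31 more years) …
  2163: Wed (+1)  2164: Fri (+2)  2165: Sat (+1)  2166: Sun (+1)  2167: Mon (+1) ✓
  2168: Wed (+2)  2169: Thu (+1)  2170: Fri (+1)  2171: Sat (+1)  2172: Mon (+2) ✓
  2173: Tue (+1)  2174: Wed (+1)  2175: Thu (+1)  2176: Sat (+2)
Monday years: 2122, 2133, 2139, 2144, 2150, 2161, 2167, 2172 — 8 in total.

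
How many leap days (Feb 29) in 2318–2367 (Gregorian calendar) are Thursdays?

1

Leap years in 2318–2367: 12 of them.
Feb 29 weekday advances by 5 (mod 7) from one leap year to the next four years later (or differs when a century non-leap intervenes).
Leap-day weekdays: 2320:Sun 2324:Fri 2328:Wed 2332:Mon 2336:Sat 2340:Thu✓ 2344:Tue 2348:Sun 2352:Fri 2356:Wed 2360:Mon 2364:Sat
Thursday: 2340 → 1.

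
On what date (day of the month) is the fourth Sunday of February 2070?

February 1, 2070 is a Saturday, so the first Sunday is the 2nd.
The fourth Sunday is 2 + 21 = 23.

23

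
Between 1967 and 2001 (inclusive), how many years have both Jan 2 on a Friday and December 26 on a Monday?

0

Check each year's weekday for Jan 2 and December 26:
  1967: Mon/Tue  1968: Tue/Thu  1969: Thu/Fri  1970: Fri/Sat  1971: Sat/Sun  1972: Sun/Tue  1973: Tue/Wed  1974: Wed/Thu  1975: Thu/Fri  1976: Fri/Sun  1977: Sun/Mon  1978: Mon/Tue  1979: Tue/Wed  1980: Wed/Fri  …(7 more)…  1988: Sat/Mon  1989: Mon/Tue  1990: Tue/Wed  1991: Wed/Thu  1992: Thu/Sat  1993: Sat/Sun  1994: Sun/Mon  1995: Mon/Tue  1996: Tue/Thu  1997: Thu/Fri  1998: Fri/Sat  1999: Sat/Sun  2000: Sun/Tue  2001: Tue/Wed
Both conditions hold in: no year — 0.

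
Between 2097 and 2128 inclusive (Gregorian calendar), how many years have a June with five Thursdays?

8

June has 30 days; it has five Thursdays when Thursday falls among the first (month-length − 28) days — i.e. when June 1 is one of Thursday/Wednesday.
June 1 by year: 2097:Sat 2098:Sun 2099:Mon 2100:Tue 2101:Wed✓ 2102:Thu✓ 2103:Fri 2104:Sun 2105:Mon 2106:Tue 2107:Wed✓ 2108:Fri 2109:Sat 2110:Sun 2111:Mon 2112:Wed✓ 2113:Thu✓ 2114:Fri 2115:Sat 2116:Mon 2117:Tue 2118:Wed✓ 2119:Thu✓ 2120:Sat 2121:Sun 2122:Mon 2123:Tue 2124:Thu✓ 2125:Fri 2126:Sat 2127:Sun 2128:Tue
Years with five Thursdays: 2101, 2102, 2107, 2112, 2113, 2118, 2119, 2124 → 8.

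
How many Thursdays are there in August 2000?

5

August 2000 has 31 days and begins on Tuesday.
The first Thursday is August 3.
Thursdays fall on 3, 10, 17, 24, 31 — that's 5.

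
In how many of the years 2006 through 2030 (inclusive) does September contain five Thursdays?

6

September has 30 days; it has five Thursdays when Thursday falls among the first (month-length − 28) days — i.e. when September 1 is one of Thursday/Wednesday.
September 1 by year: 2006:Fri 2007:Sat 2008:Mon 2009:Tue 2010:Wed✓ 2011:Thu✓ 2012:Sat 2013:Sun 2014:Mon 2015:Tue 2016:Thu✓ 2017:Fri 2018:Sat 2019:Sun 2020:Tue 2021:Wed✓ 2022:Thu✓ 2023:Fri 2024:Sun 2025:Mon 2026:Tue 2027:Wed✓ 2028:Fri 2029:Sat 2030:Sun
Years with five Thursdays: 2010, 2011, 2016, 2021, 2022, 2027 → 6.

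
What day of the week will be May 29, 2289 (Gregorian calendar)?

Wednesday

January 1, 2289 is a Tuesday.
May 29 is day 149 of the year, i.e. 148 days after Jan 1.
148 mod 7 = 1, so advance 1 weekday from Tuesday: Wednesday.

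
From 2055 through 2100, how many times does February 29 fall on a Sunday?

Leap years in 2055–2100: 11 of them.
Feb 29 weekday advances by 5 (mod 7) from one leap year to the next four years later (or differs when a century non-leap intervenes).
Leap-day weekdays: 2056:Tue 2060:Sun✓ 2064:Fri 2068:Wed 2072:Mon 2076:Sat 2080:Thu 2084:Tue 2088:Sun✓ 2092:Fri 2096:Wed
Sunday: 2060, 2088 → 2.

2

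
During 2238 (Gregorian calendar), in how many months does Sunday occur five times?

4

A month of length L has five Sundays iff its first Sunday is on day ≤ L−28 (so day 1–3 in a 31-day month, 1–2 in a 30-day month, day 1 in a leap February).
Checking each month of 2238: Jan starts Mon (31d); Feb starts Thu (28d); Mar starts Thu (31d); Apr starts Sun (30d) ✓; May starts Tue (31d); Jun starts Fri (30d); Jul starts Sun (31d) ✓; Aug starts Wed (31d); Sep starts Sat (30d) ✓; Oct starts Mon (31d); Nov starts Thu (30d); Dec starts Sat (31d) ✓.
Five-Sunday months: April, July, September, December → 4.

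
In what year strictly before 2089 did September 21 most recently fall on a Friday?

From one year to the next, a fixed date's weekday advances by 1, or by 2 when a Feb 29 lies between the two dates.
2089: September 21 is Wednesday.
2088: Tuesday (−1)
2087: Sunday (−2)
2086: Saturday (−1)
2085: Friday (−1)
September 21 falls on a Friday in 2085.

2085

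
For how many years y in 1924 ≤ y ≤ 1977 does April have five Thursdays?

16

April has 30 days; it has five Thursdays when Thursday falls among the first (month-length − 28) days — i.e. when April 1 is one of Thursday/Wednesday.
April 1 by year: 1924:Tue 1925:Wed✓ 1926:Thu✓ 1927:Fri 1928:Sun 1929:Mon 1930:Tue 1931:Wed✓ 1932:Fri 1933:Sat 1934:Sun 1935:Mon 1936:Wed✓ 1937:Thu✓ 1938:Fri …(24 more)… 1963:Mon 1964:Wed✓ 1965:Thu✓ 1966:Fri 1967:Sat 1968:Mon 1969:Tue 1970:Wed✓ 1971:Thu✓ 1972:Sat 1973:Sun 1974:Mon 1975:Tue 1976:Thu✓ 1977:Fri
Years with five Thursdays: 1925, 1926, 1931, 1936, 1937, 1942, 1943, 1948, 1953, 1954, 1959, 1964, 1965, 1970, 1971, 1976 → 16.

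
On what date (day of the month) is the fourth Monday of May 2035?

May 1, 2035 is a Tuesday, so the first Monday is the 7th.
The fourth Monday is 7 + 21 = 28.

28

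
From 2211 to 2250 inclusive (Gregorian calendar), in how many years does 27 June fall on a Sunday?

6

Track 27 June's weekday year by year (advancing +1, or +2 across a Feb 29):
  2211: Thu  2212: Sat (+2)  2213: Sun (+1) ✓  2214: Mon (+1)  2215: Tue (+1)
  2216: Thu (+2)  2217: Fri (+1)  2218: Sat (+1)  2219: Sun (+1) ✓  2220: Tue (+2)
  2221: Wed (+1)  2222: Thu (+1)  2223: Fri (+1)  2224: Sun (+2) ✓  … (12 more years) …
  2237: Tue (+1)  2238: Wed (+1)  2239: Thu (+1)  2240: Sat (+2)  2241: Sun (+1) ✓
  2242: Mon (+1)  2243: Tue (+1)  2244: Thu (+2)  2245: Fri (+1)  2246: Sat (+1)
  2247: Sun (+1) ✓  2248: Tue (+2)  2249: Wed (+1)  2250: Thu (+1)
Sunday years: 2213, 2219, 2224, 2230, 2241, 2247 — 6 in total.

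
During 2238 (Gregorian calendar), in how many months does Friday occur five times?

4

A month of length L has five Fridays iff its first Friday is on day ≤ L−28 (so day 1–3 in a 31-day month, 1–2 in a 30-day month, day 1 in a leap February).
Checking each month of 2238: Jan starts Mon (31d); Feb starts Thu (28d); Mar starts Thu (31d) ✓; Apr starts Sun (30d); May starts Tue (31d); Jun starts Fri (30d) ✓; Jul starts Sun (31d); Aug starts Wed (31d) ✓; Sep starts Sat (30d); Oct starts Mon (31d); Nov starts Thu (30d) ✓; Dec starts Sat (31d).
Five-Friday months: March, June, August, November → 4.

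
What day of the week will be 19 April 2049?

January 1, 2049 is a Friday.
April 19 is day 109 of the year, i.e. 108 days after Jan 1.
108 mod 7 = 3, so advance 3 weekdays from Friday: Monday.

Monday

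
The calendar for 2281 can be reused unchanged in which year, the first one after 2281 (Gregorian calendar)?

Two years share a calendar iff Jan 1 falls on the same weekday and both are leap or both are common. 2281: Jan 1 is Saturday, common year.
2282: Jan 1 Sunday, common
2283: Jan 1 Monday, common
2284: Jan 1 Tuesday, leap
2285: Jan 1 Thursday, common
2286: Jan 1 Friday, common
2287: Jan 1 Saturday, common
2287 matches on both conditions.

2287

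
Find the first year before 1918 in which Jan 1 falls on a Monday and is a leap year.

1912

Jan 1 advances by 2 weekdays after a leap year and by 1 after a common year.
1918: Jan 1 is Tuesday.
1917: Monday
1916: Saturday (leap)
1915: Friday
1914: Thursday
1913: Wednesday
1912: Monday (leap)
1912 begins on a Monday and is a leap year.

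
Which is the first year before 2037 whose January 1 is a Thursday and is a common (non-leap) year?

Jan 1 advances by 2 weekdays after a leap year and by 1 after a common year.
2037: Jan 1 is Thursday.
2036: Tuesday (leap)
2035: Monday
2034: Sunday
2033: Saturday
2032: Thursday (leap)
2031: Wednesday
2030: Tuesday
2029: Monday
2028: Saturday (leap)
2027: Friday
2026: Thursday
2026 begins on a Thursday and is a common year.

2026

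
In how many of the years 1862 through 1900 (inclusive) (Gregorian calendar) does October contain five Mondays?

October has 31 days; it has five Mondays when Monday falls among the first (month-length − 28) days — i.e. when October 1 is one of Monday/Sunday/Saturday.
October 1 by year: 1862:Wed 1863:Thu 1864:Sat✓ 1865:Sun✓ 1866:Mon✓ 1867:Tue 1868:Thu 1869:Fri 1870:Sat✓ 1871:Sun✓ 1872:Tue 1873:Wed 1874:Thu 1875:Fri 1876:Sun✓ …(9 more)… 1886:Fri 1887:Sat✓ 1888:Mon✓ 1889:Tue 1890:Wed 1891:Thu 1892:Sat✓ 1893:Sun✓ 1894:Mon✓ 1895:Tue 1896:Thu 1897:Fri 1898:Sat✓ 1899:Sun✓ 1900:Mon✓
Years with five Mondays: 1864, 1865, 1866, 1870, 1871, 1876, 1877, 1881, 1882, 1883, 1887, 1888, 1892, 1893, 1894, 1898, 1899, 1900 → 18.

18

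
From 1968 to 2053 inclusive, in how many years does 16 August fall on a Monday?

12

Track 16 August's weekday year by year (advancing +1, or +2 across a Feb 29):
  1968: Fri  1969: Sat (+1)  1970: Sun (+1)  1971: Mon (+1) ✓  1972: Wed (+2)
  1973: Thu (+1)  1974: Fri (+1)  1975: Sat (+1)  1976: Mon (+2) ✓  1977: Tue (+1)
  1978: Wed (+1)  1979: Thu (+1)  1980: Sat (+2)  1981: Sun (+1)  … (58 more years) …
  2040: Thu (+2)  2041: Fri (+1)  2042: Sat (+1)  2043: Sun (+1)  2044: Tue (+2)
  2045: Wed (+1)  2046: Thu (+1)  2047: Fri (+1)  2048: Sun (+2)  2049: Mon (+1) ✓
  2050: Tue (+1)  2051: Wed (+1)  2052: Fri (+2)  2053: Sat (+1)
Monday years: 1971, 1976, 1982, 1993, 1999, 2004, 2010, 2021, 2027, 2032, 2038, 2049 — 12 in total.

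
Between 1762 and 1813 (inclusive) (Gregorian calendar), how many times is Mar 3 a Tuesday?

Track Mar 3's weekday year by year (advancing +1, or +2 across a Feb 29):
  1762: Wed  1763: Thu (+1)  1764: Sat (+2)  1765: Sun (+1)  1766: Mon (+1)
  1767: Tue (+1) ✓  1768: Thu (+2)  1769: Fri (+1)  1770: Sat (+1)  1771: Sun (+1)
  1772: Tue (+2) ✓  1773: Wed (+1)  1774: Thu (+1)  1775: Fri (+1)  … (24 more years) …
  1800: Mon (+1)  1801: Tue (+1) ✓  1802: Wed (+1)  1803: Thu (+1)  1804: Sat (+2)
  1805: Sun (+1)  1806: Mon (+1)  1807: Tue (+1) ✓  1808: Thu (+2)  1809: Fri (+1)
  1810: Sat (+1)  1811: Sun (+1)  1812: Tue (+2) ✓  1813: Wed (+1)
Tuesday years: 1767, 1772, 1778, 1789, 1795, 1801, 1807, 1812 — 8 in total.

8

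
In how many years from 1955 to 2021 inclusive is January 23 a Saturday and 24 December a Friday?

7

Check each year's weekday for January 23 and 24 December:
  1955: Sun/Sat  1956: Mon/Mon  1957: Wed/Tue  1958: Thu/Wed  1959: Fri/Thu  1960: Sat/Sat  1961: Mon/Sun  1962: Tue/Mon  1963: Wed/Tue  1964: Thu/Thu  1965: Sat/Fri ✓  1966: Sun/Sat  1967: Mon/Sun  1968: Tue/Tue  …(39 more)…  2008: Wed/Wed  2009: Fri/Thu  2010: Sat/Fri ✓  2011: Sun/Sat  2012: Mon/Mon  2013: Wed/Tue  2014: Thu/Wed  2015: Fri/Thu  2016: Sat/Sat  2017: Mon/Sun  2018: Tue/Mon  2019: Wed/Tue  2020: Thu/Thu  2021: Sat/Fri ✓
Both conditions hold in: 1965, 1971, 1982, 1993, 1999, 2010, 2021 — 7.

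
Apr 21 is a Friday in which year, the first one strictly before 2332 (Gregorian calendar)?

From one year to the next, a fixed date's weekday advances by 1, or by 2 when a Feb 29 lies between the two dates.
2332: April 21 is Thursday.
2331: Tuesday (−2)
2330: Monday (−1)
2329: Sunday (−1)
2328: Saturday (−1)
2327: Thursday (−2)
2326: Wednesday (−1)
2325: Tuesday (−1)
2324: Monday (−1)
2323: Saturday (−2)
2322: Friday (−1)
Apr 21 falls on a Friday in 2322.

2322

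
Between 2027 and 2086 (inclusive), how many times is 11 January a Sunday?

8

Track 11 January's weekday year by year (advancing +1, or +2 across a Feb 29):
  2027: Mon  2028: Tue (+1)  2029: Thu (+2)  2030: Fri (+1)  2031: Sat (+1)
  2032: Sun (+1) ✓  2033: Tue (+2)  2034: Wed (+1)  2035: Thu (+1)  2036: Fri (+1)
  2037: Sun (+2) ✓  2038: Mon (+1)  2039: Tue (+1)  2040: Wed (+1)  … (32 more years) …
  2073: Wed (+2)  2074: Thu (+1)  2075: Fri (+1)  2076: Sat (+1)  2077: Mon (+2)
  2078: Tue (+1)  2079: Wed (+1)  2080: Thu (+1)  2081: Sat (+2)  2082: Sun (+1) ✓
  2083: Mon (+1)  2084: Tue (+1)  2085: Thu (+2)  2086: Fri (+1)
Sunday years: 2032, 2037, 2043, 2054, 2060, 2065, 2071, 2082 — 8 in total.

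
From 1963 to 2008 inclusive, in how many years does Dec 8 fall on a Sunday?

Track Dec 8's weekday year by year (advancing +1, or +2 across a Feb 29):
  1963: Sun ✓  1964: Tue (+2)  1965: Wed (+1)  1966: Thu (+1)  1967: Fri (+1)
  1968: Sun (+2) ✓  1969: Mon (+1)  1970: Tue (+1)  1971: Wed (+1)  1972: Fri (+2)
  1973: Sat (+1)  1974: Sun (+1) ✓  1975: Mon (+1)  1976: Wed (+2)  … (18 more years) …
  1995: Fri (+1)  1996: Sun (+2) ✓  1997: Mon (+1)  1998: Tue (+1)  1999: Wed (+1)
  2000: Fri (+2)  2001: Sat (+1)  2002: Sun (+1) ✓  2003: Mon (+1)  2004: Wed (+2)
  2005: Thu (+1)  2006: Fri (+1)  2007: Sat (+1)  2008: Mon (+2)
Sunday years: 1963, 1968, 1974, 1985, 1991, 1996, 2002 — 7 in total.

7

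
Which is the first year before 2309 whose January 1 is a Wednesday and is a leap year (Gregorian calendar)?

2308

Jan 1 advances by 2 weekdays after a leap year and by 1 after a common year.
2309: Jan 1 is Friday.
2308: Wednesday (leap)
2308 begins on a Wednesday and is a leap year.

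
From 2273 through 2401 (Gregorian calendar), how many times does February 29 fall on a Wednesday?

4

Leap years in 2273–2401: 31 of them.
Feb 29 weekday advances by 5 (mod 7) from one leap year to the next four years later (or differs when a century non-leap intervenes).
Leap-day weekdays: 2276:Tue 2280:Sun 2284:Fri 2288:Wed✓ 2292:Mon 2296:Sat 2304:Mon 2308:Sat 2312:Thu 2316:Tue 2320:Sun 2324:Fri 2328:Wed✓ …(5 more)… 2352:Fri 2356:Wed✓ 2360:Mon 2364:Sat 2368:Thu 2372:Tue 2376:Sun 2380:Fri 2384:Wed✓ 2388:Mon 2392:Sat 2396:Thu 2400:Tue
Wednesday: 2288, 2328, 2356, 2384 → 4.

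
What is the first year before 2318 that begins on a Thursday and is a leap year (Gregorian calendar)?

Jan 1 advances by 2 weekdays after a leap year and by 1 after a common year.
2318: Jan 1 is Tuesday.
2317: Monday
2316: Saturday (leap)
2315: Friday
2314: Thursday
2313: Wednesday
2312: Monday (leap)
2311: Sunday
2310: Saturday
2309: Friday
2308: Wednesday (leap)
2307: Tuesday
2306: Monday
2305: Sunday
2304: Friday (leap)
2303: Thursday
2302: Wednesday
2301: Tuesday
2300: Monday
2299: Sunday
2298: Saturday
2297: Friday
2296: Wednesday (leap)
2295: Tuesday
2294: Monday
2293: Sunday
2292: Friday (leap)
2291: Thursday
2290: Wednesday
2289: Tuesday
2288: Sunday (leap)
2287: Saturday
2286: Friday
2285: Thursday
2284: Tuesday (leap)
2283: Monday
2282: Sunday
2281: Saturday
2280: Thursday (leap)
2280 begins on a Thursday and is a leap year.

2280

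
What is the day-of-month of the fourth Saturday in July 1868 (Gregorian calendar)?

July 1, 1868 is a Wednesday, so the first Saturday is the 4th.
The fourth Saturday is 4 + 21 = 25.

25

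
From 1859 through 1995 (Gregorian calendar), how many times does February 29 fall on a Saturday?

6

Leap years in 1859–1995: 33 of them.
Feb 29 weekday advances by 5 (mod 7) from one leap year to the next four years later (or differs when a century non-leap intervenes).
Leap-day weekdays: 1860:Wed 1864:Mon 1868:Sat✓ 1872:Thu 1876:Tue 1880:Sun 1884:Fri 1888:Wed 1892:Mon 1896:Sat✓ 1904:Mon 1908:Sat✓ 1912:Thu …(7 more)… 1944:Tue 1948:Sun 1952:Fri 1956:Wed 1960:Mon 1964:Sat✓ 1968:Thu 1972:Tue 1976:Sun 1980:Fri 1984:Wed 1988:Mon 1992:Sat✓
Saturday: 1868, 1896, 1908, 1936, 1964, 1992 → 6.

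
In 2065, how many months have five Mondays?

A month of length L has five Mondays iff its first Monday is on day ≤ L−28 (so day 1–3 in a 31-day month, 1–2 in a 30-day month, day 1 in a leap February).
Checking each month of 2065: Jan starts Thu (31d); Feb starts Sun (28d); Mar starts Sun (31d) ✓; Apr starts Wed (30d); May starts Fri (31d); Jun starts Mon (30d) ✓; Jul starts Wed (31d); Aug starts Sat (31d) ✓; Sep starts Tue (30d); Oct starts Thu (31d); Nov starts Sun (30d) ✓; Dec starts Tue (31d).
Five-Monday months: March, June, August, November → 4.

4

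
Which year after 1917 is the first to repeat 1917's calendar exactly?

1923

Two years share a calendar iff Jan 1 falls on the same weekday and both are leap or both are common. 1917: Jan 1 is Monday, common year.
1918: Jan 1 Tuesday, common
1919: Jan 1 Wednesday, common
1920: Jan 1 Thursday, leap
1921: Jan 1 Saturday, common
1922: Jan 1 Sunday, common
1923: Jan 1 Monday, common
1923 matches on both conditions.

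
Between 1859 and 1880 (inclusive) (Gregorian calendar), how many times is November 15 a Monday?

Track November 15's weekday year by year (advancing +1, or +2 across a Feb 29):
  1859: Tue  1860: Thu (+2)  1861: Fri (+1)  1862: Sat (+1)  1863: Sun (+1)
  1864: Tue (+2)  1865: Wed (+1)  1866: Thu (+1)  1867: Fri (+1)  1868: Sun (+2)
  1869: Mon (+1) ✓  1870: Tue (+1)  1871: Wed (+1)  1872: Fri (+2)  1873: Sat (+1)
  1874: Sun (+1)  1875: Mon (+1) ✓  1876: Wed (+2)  1877: Thu (+1)  1878: Fri (+1)
  1879: Sat (+1)  1880: Mon (+2) ✓
Monday years: 1869, 1875, 1880 — 3 in total.

3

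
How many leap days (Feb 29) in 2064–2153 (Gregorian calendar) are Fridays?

4

Leap years in 2064–2153: 22 of them.
Feb 29 weekday advances by 5 (mod 7) from one leap year to the next four years later (or differs when a century non-leap intervenes).
Leap-day weekdays: 2064:Fri✓ 2068:Wed 2072:Mon 2076:Sat 2080:Thu 2084:Tue 2088:Sun 2092:Fri✓ 2096:Wed 2104:Fri✓ 2108:Wed 2112:Mon 2116:Sat 2120:Thu 2124:Tue 2128:Sun 2132:Fri✓ 2136:Wed 2140:Mon 2144:Sat 2148:Thu 2152:Tue
Friday: 2064, 2092, 2104, 2132 → 4.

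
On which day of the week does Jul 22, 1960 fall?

January 1, 1960 is a Friday.
July 22 is day 204 of the year, i.e. 203 days after Jan 1.
203 mod 7 = 0, so advance 0 weekdays from Friday: Friday.

Friday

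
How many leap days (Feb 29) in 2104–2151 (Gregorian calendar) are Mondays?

2

Leap years in 2104–2151: 12 of them.
Feb 29 weekday advances by 5 (mod 7) from one leap year to the next four years later (or differs when a century non-leap intervenes).
Leap-day weekdays: 2104:Fri 2108:Wed 2112:Mon✓ 2116:Sat 2120:Thu 2124:Tue 2128:Sun 2132:Fri 2136:Wed 2140:Mon✓ 2144:Sat 2148:Thu
Monday: 2112, 2140 → 2.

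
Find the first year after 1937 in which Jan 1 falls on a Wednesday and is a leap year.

1964

Jan 1 advances by 2 weekdays after a leap year and by 1 after a common year.
1937: Jan 1 is Friday.
1938: Saturday
1939: Sunday
1940: Monday (leap)
1941: Wednesday
1942: Thursday
1943: Friday
1944: Saturday (leap)
1945: Monday
1946: Tuesday
1947: Wednesday
1948: Thursday (leap)
1949: Saturday
1950: Sunday
1951: Monday
1952: Tuesday (leap)
1953: Thursday
1954: Friday
1955: Saturday
1956: Sunday (leap)
1957: Tuesday
1958: Wednesday
1959: Thursday
1960: Friday (leap)
1961: Sunday
1962: Monday
1963: Tuesday
1964: Wednesday (leap)
1964 begins on a Wednesday and is a leap year.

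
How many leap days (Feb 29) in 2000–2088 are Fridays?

Leap years in 2000–2088: 23 of them.
Feb 29 weekday advances by 5 (mod 7) from one leap year to the next four years later (or differs when a century non-leap intervenes).
Leap-day weekdays: 2000:Tue 2004:Sun 2008:Fri✓ 2012:Wed 2016:Mon 2020:Sat 2024:Thu 2028:Tue 2032:Sun 2036:Fri✓ 2040:Wed 2044:Mon 2048:Sat 2052:Thu 2056:Tue 2060:Sun 2064:Fri✓ 2068:Wed 2072:Mon 2076:Sat 2080:Thu 2084:Tue 2088:Sun
Friday: 2008, 2036, 2064 → 3.

3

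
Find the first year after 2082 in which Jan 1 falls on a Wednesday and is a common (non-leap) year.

Jan 1 advances by 2 weekdays after a leap year and by 1 after a common year.
2082: Jan 1 is Thursday.
2083: Friday
2084: Saturday (leap)
2085: Monday
2086: Tuesday
2087: Wednesday
2087 begins on a Wednesday and is a common year.

2087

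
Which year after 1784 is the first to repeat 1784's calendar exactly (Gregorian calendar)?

1824

Two years share a calendar iff Jan 1 falls on the same weekday and both are leap or both are common. 1784: Jan 1 is Thursday, leap year.
1785: Jan 1 Saturday, common
1786: Jan 1 Sunday, common
1787: Jan 1 Monday, common
1788: Jan 1 Tuesday, leap
1789: Jan 1 Thursday, common
1790: Jan 1 Friday, common
1791: Jan 1 Saturday, common
1792: Jan 1 Sunday, leap
1793: Jan 1 Tuesday, common
1794: Jan 1 Wednesday, common
1795: Jan 1 Thursday, common
1796: Jan 1 Friday, leap
1797: Jan 1 Sunday, common
1798: Jan 1 Monday, common
1799: Jan 1 Tuesday, common
1800: Jan 1 Wednesday, common
1801: Jan 1 Thursday, common
1802: Jan 1 Friday, common
1803: Jan 1 Saturday, common
1804: Jan 1 Sunday, leap
1805: Jan 1 Tuesday, common
1806: Jan 1 Wednesday, common
1807: Jan 1 Thursday, common
1808: Jan 1 Friday, leap
1809: Jan 1 Sunday, common
1810: Jan 1 Monday, common
1811: Jan 1 Tuesday, common
1812: Jan 1 Wednesday, leap
1813: Jan 1 Friday, common
1814: Jan 1 Saturday, common
1815: Jan 1 Sunday, common
1816: Jan 1 Monday, leap
1817: Jan 1 Wednesday, common
1818: Jan 1 Thursday, common
1819: Jan 1 Friday, common
1820: Jan 1 Saturday, leap
1821: Jan 1 Monday, common
1822: Jan 1 Tuesday, common
1823: Jan 1 Wednesday, common
1824: Jan 1 Thursday, leap
1824 matches on both conditions.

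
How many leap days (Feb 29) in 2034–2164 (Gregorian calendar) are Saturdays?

4

Leap years in 2034–2164: 32 of them.
Feb 29 weekday advances by 5 (mod 7) from one leap year to the next four years later (or differs when a century non-leap intervenes).
Leap-day weekdays: 2036:Fri 2040:Wed 2044:Mon 2048:Sat✓ 2052:Thu 2056:Tue 2060:Sun 2064:Fri 2068:Wed 2072:Mon 2076:Sat✓ 2080:Thu 2084:Tue …(6 more)… 2116:Sat✓ 2120:Thu 2124:Tue 2128:Sun 2132:Fri 2136:Wed 2140:Mon 2144:Sat✓ 2148:Thu 2152:Tue 2156:Sun 2160:Fri 2164:Wed
Saturday: 2048, 2076, 2116, 2144 → 4.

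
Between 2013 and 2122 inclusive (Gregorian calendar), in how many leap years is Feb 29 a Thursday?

Leap years in 2013–2122: 26 of them.
Feb 29 weekday advances by 5 (mod 7) from one leap year to the next four years later (or differs when a century non-leap intervenes).
Leap-day weekdays: 2016:Mon 2020:Sat 2024:Thu✓ 2028:Tue 2032:Sun 2036:Fri 2040:Wed 2044:Mon 2048:Sat 2052:Thu✓ 2056:Tue 2060:Sun 2064:Fri 2068:Wed 2072:Mon 2076:Sat 2080:Thu✓ 2084:Tue 2088:Sun 2092:Fri 2096:Wed 2104:Fri 2108:Wed 2112:Mon 2116:Sat 2120:Thu✓
Thursday: 2024, 2052, 2080, 2120 → 4.

4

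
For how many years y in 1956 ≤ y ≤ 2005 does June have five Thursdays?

June has 30 days; it has five Thursdays when Thursday falls among the first (month-length − 28) days — i.e. when June 1 is one of Thursday/Wednesday.
June 1 by year: 1956:Fri 1957:Sat 1958:Sun 1959:Mon 1960:Wed✓ 1961:Thu✓ 1962:Fri 1963:Sat 1964:Mon 1965:Tue 1966:Wed✓ 1967:Thu✓ 1968:Sat 1969:Sun 1970:Mon …(20 more)… 1991:Sat 1992:Mon 1993:Tue 1994:Wed✓ 1995:Thu✓ 1996:Sat 1997:Sun 1998:Mon 1999:Tue 2000:Thu✓ 2001:Fri 2002:Sat 2003:Sun 2004:Tue 2005:Wed✓
Years with five Thursdays: 1960, 1961, 1966, 1967, 1972, 1977, 1978, 1983, 1988, 1989, 1994, 1995, 2000, 2005 → 14.

14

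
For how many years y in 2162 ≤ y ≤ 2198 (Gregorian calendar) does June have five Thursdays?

11

June has 30 days; it has five Thursdays when Thursday falls among the first (month-length − 28) days — i.e. when June 1 is one of Thursday/Wednesday.
June 1 by year: 2162:Tue 2163:Wed✓ 2164:Fri 2165:Sat 2166:Sun 2167:Mon 2168:Wed✓ 2169:Thu✓ 2170:Fri 2171:Sat 2172:Mon 2173:Tue 2174:Wed✓ 2175:Thu✓ 2176:Sat …(7 more)… 2184:Tue 2185:Wed✓ 2186:Thu✓ 2187:Fri 2188:Sun 2189:Mon 2190:Tue 2191:Wed✓ 2192:Fri 2193:Sat 2194:Sun 2195:Mon 2196:Wed✓ 2197:Thu✓ 2198:Fri
Years with five Thursdays: 2163, 2168, 2169, 2174, 2175, 2180, 2185, 2186, 2191, 2196, 2197 → 11.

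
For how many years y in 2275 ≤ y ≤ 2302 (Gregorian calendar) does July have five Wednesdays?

11

July has 31 days; it has five Wednesdays when Wednesday falls among the first (month-length − 28) days — i.e. when July 1 is one of Wednesday/Tuesday/Monday.
July 1 by year: 2275:Thu 2276:Sat 2277:Sun 2278:Mon✓ 2279:Tue✓ 2280:Thu 2281:Fri 2282:Sat 2283:Sun 2284:Tue✓ 2285:Wed✓ 2286:Thu 2287:Fri 2288:Sun 2289:Mon✓ 2290:Tue✓ 2291:Wed✓ 2292:Fri 2293:Sat 2294:Sun 2295:Mon✓ 2296:Wed✓ 2297:Thu 2298:Fri 2299:Sat 2300:Sun 2301:Mon✓ 2302:Tue✓
Years with five Wednesdays: 2278, 2279, 2284, 2285, 2289, 2290, 2291, 2295, 2296, 2301, 2302 → 11.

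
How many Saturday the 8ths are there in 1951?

2

Check the 8th of each month of 1951: Jan 8: Mon, Feb 8: Thu, Mar 8: Thu, Apr 8: Sun, May 8: Tue, Jun 8: Fri, Jul 8: Sun, Aug 8: Wed, Sep 8: Sat, Oct 8: Mon, Nov 8: Thu, Dec 8: Sat.
Saturday occurs in September, December — 2 months.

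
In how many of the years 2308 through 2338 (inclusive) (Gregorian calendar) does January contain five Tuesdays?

January has 31 days; it has five Tuesdays when Tuesday falls among the first (month-length − 28) days — i.e. when January 1 is one of Tuesday/Monday/Sunday.
January 1 by year: 2308:Wed 2309:Fri 2310:Sat 2311:Sun✓ 2312:Mon✓ 2313:Wed 2314:Thu 2315:Fri 2316:Sat 2317:Mon✓ 2318:Tue✓ 2319:Wed 2320:Thu 2321:Sat 2322:Sun✓ 2323:Mon✓ 2324:Tue✓ 2325:Thu 2326:Fri 2327:Sat 2328:Sun✓ 2329:Tue✓ 2330:Wed 2331:Thu 2332:Fri 2333:Sun✓ 2334:Mon✓ 2335:Tue✓ 2336:Wed 2337:Fri 2338:Sat
Years with five Tuesdays: 2311, 2312, 2317, 2318, 2322, 2323, 2324, 2328, 2329, 2333, 2334, 2335 → 12.

12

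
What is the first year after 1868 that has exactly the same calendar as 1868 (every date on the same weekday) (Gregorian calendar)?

1896

Two years share a calendar iff Jan 1 falls on the same weekday and both are leap or both are common. 1868: Jan 1 is Wednesday, leap year.
1869: Jan 1 Friday, common
1870: Jan 1 Saturday, common
1871: Jan 1 Sunday, common
1872: Jan 1 Monday, leap
1873: Jan 1 Wednesday, common
1874: Jan 1 Thursday, common
1875: Jan 1 Friday, common
1876: Jan 1 Saturday, leap
1877: Jan 1 Monday, common
1878: Jan 1 Tuesday, common
1879: Jan 1 Wednesday, common
1880: Jan 1 Thursday, leap
1881: Jan 1 Saturday, common
1882: Jan 1 Sunday, common
1883: Jan 1 Monday, common
1884: Jan 1 Tuesday, leap
1885: Jan 1 Thursday, common
1886: Jan 1 Friday, common
1887: Jan 1 Saturday, common
1888: Jan 1 Sunday, leap
1889: Jan 1 Tuesday, common
1890: Jan 1 Wednesday, common
1891: Jan 1 Thursday, common
1892: Jan 1 Friday, leap
1893: Jan 1 Sunday, common
1894: Jan 1 Monday, common
1895: Jan 1 Tuesday, common
1896: Jan 1 Wednesday, leap
1896 matches on both conditions.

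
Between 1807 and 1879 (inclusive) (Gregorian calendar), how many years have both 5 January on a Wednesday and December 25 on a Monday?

3

Check each year's weekday for 5 January and December 25:
  1807: Mon/Fri  1808: Tue/Sun  1809: Thu/Mon  1810: Fri/Tue  1811: Sat/Wed  1812: Sun/Fri  1813: Tue/Sat  1814: Wed/Sun  1815: Thu/Mon  1816: Fri/Wed  1817: Sun/Thu  1818: Mon/Fri  1819: Tue/Sat  1820: Wed/Mon ✓  …(45 more)…  1866: Fri/Tue  1867: Sat/Wed  1868: Sun/Fri  1869: Tue/Sat  1870: Wed/Sun  1871: Thu/Mon  1872: Fri/Wed  1873: Sun/Thu  1874: Mon/Fri  1875: Tue/Sat  1876: Wed/Mon ✓  1877: Fri/Tue  1878: Sat/Wed  1879: Sun/Thu
Both conditions hold in: 1820, 1848, 1876 — 3.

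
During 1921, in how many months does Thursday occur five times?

4

A month of length L has five Thursdays iff its first Thursday is on day ≤ L−28 (so day 1–3 in a 31-day month, 1–2 in a 30-day month, day 1 in a leap February).
Checking each month of 1921: Jan starts Sat (31d); Feb starts Tue (28d); Mar starts Tue (31d) ✓; Apr starts Fri (30d); May starts Sun (31d); Jun starts Wed (30d) ✓; Jul starts Fri (31d); Aug starts Mon (31d); Sep starts Thu (30d) ✓; Oct starts Sat (31d); Nov starts Tue (30d); Dec starts Thu (31d) ✓.
Five-Thursday months: March, June, September, December → 4.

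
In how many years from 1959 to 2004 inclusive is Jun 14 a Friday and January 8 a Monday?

2

Check each year's weekday for Jun 14 and January 8:
  1959: Sun/Thu  1960: Tue/Fri  1961: Wed/Sun  1962: Thu/Mon  1963: Fri/Tue  1964: Sun/Wed  1965: Mon/Fri  1966: Tue/Sat  1967: Wed/Sun  1968: Fri/Mon ✓  1969: Sat/Wed  1970: Sun/Thu  1971: Mon/Fri  1972: Wed/Sat  …(18 more)…  1991: Fri/Tue  1992: Sun/Wed  1993: Mon/Fri  1994: Tue/Sat  1995: Wed/Sun  1996: Fri/Mon ✓  1997: Sat/Wed  1998: Sun/Thu  1999: Mon/Fri  2000: Wed/Sat  2001: Thu/Mon  2002: Fri/Tue  2003: Sat/Wed  2004: Mon/Thu
Both conditions hold in: 1968, 1996 — 2.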